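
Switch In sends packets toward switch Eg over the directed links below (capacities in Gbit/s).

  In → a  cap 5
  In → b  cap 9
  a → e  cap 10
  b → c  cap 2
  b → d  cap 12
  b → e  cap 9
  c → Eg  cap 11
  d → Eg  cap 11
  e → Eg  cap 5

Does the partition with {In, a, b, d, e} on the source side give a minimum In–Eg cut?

Given cut capacity: 2 + 11 + 5 = 18.
Augment In→a→e→Eg: bottleneck 5, flow now 5.
Augment In→b→c→Eg: bottleneck 2, flow now 7.
Augment In→b→d→Eg: bottleneck 7, flow now 14.
No augmenting path remains; maximum flow = 14.
In the residual graph, reachable from In: {In}.
Min-cut edges: In→a (5), In→b (9); capacity 5 + 9 = 14.
Cut capacity 18 exceeds the max flow 14, so it is not minimum.

No — its capacity is 18, but the minimum cut has capacity 14.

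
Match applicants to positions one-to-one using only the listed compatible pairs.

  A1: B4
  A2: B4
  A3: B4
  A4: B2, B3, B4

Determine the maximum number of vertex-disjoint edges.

2

Unit-capacity flow: source→left, listed edges, right→sink; max matching = max flow.
Augmenting path A1→B4 (+1); matched 1.
Augmenting path A4→B2 (+1); matched 2.
No augmenting path remains; maximum matching = 2.
König certificate: {A4, B4} is a vertex cover of size 2 (every listed pair touches it), so no matching can be larger.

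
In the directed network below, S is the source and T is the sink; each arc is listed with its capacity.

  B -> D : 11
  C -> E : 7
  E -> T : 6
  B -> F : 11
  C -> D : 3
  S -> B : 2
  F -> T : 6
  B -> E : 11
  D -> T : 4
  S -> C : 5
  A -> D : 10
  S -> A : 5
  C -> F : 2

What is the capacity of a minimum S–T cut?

Augment S→A→D→T: bottleneck 4, flow now 4.
Augment S→B→E→T: bottleneck 2, flow now 6.
Augment S→C→E→T: bottleneck 4, flow now 10.
Augment S→C→F→T: bottleneck 1, flow now 11.
No augmenting path remains; maximum flow = 11.
By max-flow min-cut, the minimum cut capacity equals the max flow.
In the residual graph, reachable from S: {S, A, D}.
Min-cut edges: S→B (2), S→C (5), D→T (4); capacity 2 + 5 + 4 = 11.

11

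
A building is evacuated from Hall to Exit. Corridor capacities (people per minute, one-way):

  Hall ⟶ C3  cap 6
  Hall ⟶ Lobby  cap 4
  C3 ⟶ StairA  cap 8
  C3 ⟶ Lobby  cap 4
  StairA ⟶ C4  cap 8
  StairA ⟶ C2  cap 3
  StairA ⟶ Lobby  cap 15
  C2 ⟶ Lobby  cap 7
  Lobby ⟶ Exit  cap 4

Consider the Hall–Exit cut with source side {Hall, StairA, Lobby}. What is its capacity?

21

Edges leaving {Hall, StairA, Lobby}: Hall→C3 (6), StairA→C4 (8), StairA→C2 (3), Lobby→Exit (4).
Cut capacity = 6 + 8 + 3 + 4 = 21.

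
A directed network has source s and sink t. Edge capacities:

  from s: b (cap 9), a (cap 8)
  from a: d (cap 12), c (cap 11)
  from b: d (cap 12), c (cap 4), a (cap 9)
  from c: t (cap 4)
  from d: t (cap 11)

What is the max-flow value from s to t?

Augment s→a→c→t: bottleneck 4, flow now 4.
Augment s→a→d→t: bottleneck 4, flow now 8.
Augment s→b→d→t: bottleneck 7, flow now 15.
No augmenting path remains; maximum flow = 15.
In the residual graph, reachable from s: {s, a, b, c, d}.
Min-cut edges: c→t (4), d→t (11); capacity 4 + 11 = 15.
This cut is saturated, so no flow can exceed 15.

15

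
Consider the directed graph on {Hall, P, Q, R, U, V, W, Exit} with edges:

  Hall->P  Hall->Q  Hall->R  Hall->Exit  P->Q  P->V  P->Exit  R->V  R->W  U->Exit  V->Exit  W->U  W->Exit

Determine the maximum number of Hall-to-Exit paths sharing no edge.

3

Assign every edge capacity 1; by Menger, the answer equals the max flow.
Path Hall→Exit (+1); total 1.
Path Hall→P→Exit (+1); total 2.
Path Hall→R→V→Exit (+1); total 3.
No residual Hall→Exit path; max flow = 3.
Certifying cut of size 3: {Hall→Exit, Hall→P, Hall→R}.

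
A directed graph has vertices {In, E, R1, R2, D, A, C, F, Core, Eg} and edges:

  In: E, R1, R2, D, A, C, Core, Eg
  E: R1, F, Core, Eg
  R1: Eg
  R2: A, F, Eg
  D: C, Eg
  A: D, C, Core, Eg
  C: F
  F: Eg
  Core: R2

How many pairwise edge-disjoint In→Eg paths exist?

7

Assign every edge capacity 1; by Menger, the answer equals the max flow.
Path In→Eg (+1); total 1.
Path In→E→Eg (+1); total 2.
Path In→R1→Eg (+1); total 3.
Path In→R2→Eg (+1); total 4.
Path In→D→Eg (+1); total 5.
Path In→A→Eg (+1); total 6.
Path In→C→F→Eg (+1); total 7.
No residual In→Eg path; max flow = 7.
Certifying cut of size 7: {A→Eg, D→Eg, F→Eg, In→E, In→Eg, In→R1, R2→Eg}.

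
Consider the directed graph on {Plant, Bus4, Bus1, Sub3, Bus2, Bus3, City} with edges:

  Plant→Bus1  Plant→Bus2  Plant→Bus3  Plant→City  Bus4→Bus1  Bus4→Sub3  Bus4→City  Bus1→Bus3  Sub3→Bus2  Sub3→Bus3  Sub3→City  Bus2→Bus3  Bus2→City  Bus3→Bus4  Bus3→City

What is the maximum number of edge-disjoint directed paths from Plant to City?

Assign every edge capacity 1; by Menger, the answer equals the max flow.
Path Plant→City (+1); total 1.
Path Plant→Bus2→City (+1); total 2.
Path Plant→Bus3→City (+1); total 3.
Path Plant→Bus1→Bus3→Bus4→City (+1); total 4.
No residual Plant→City path; max flow = 4.
Certifying cut of size 4: {Plant→Bus1, Plant→Bus2, Plant→Bus3, Plant→City}.

4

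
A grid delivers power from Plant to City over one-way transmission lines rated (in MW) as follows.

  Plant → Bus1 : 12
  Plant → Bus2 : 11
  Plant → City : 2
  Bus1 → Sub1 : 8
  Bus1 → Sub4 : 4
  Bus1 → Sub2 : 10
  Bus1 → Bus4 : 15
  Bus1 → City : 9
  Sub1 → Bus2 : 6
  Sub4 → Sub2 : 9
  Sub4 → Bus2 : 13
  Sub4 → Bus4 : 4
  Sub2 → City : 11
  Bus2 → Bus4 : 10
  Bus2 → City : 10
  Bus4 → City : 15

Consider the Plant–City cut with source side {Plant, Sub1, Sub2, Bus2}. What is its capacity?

Edges leaving {Plant, Sub1, Sub2, Bus2}: Plant→Bus1 (12), Plant→City (2), Sub2→City (11), Bus2→Bus4 (10), Bus2→City (10).
Cut capacity = 12 + 2 + 11 + 10 + 10 = 45.

45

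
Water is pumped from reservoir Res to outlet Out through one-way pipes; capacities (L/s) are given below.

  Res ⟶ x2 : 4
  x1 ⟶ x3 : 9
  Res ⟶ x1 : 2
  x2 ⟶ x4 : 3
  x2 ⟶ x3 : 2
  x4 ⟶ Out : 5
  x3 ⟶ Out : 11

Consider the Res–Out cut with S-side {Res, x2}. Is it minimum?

Given cut capacity: 2 + 2 + 3 = 7.
Augment Res→x1→x3→Out: bottleneck 2, flow now 2.
Augment Res→x2→x3→Out: bottleneck 2, flow now 4.
Augment Res→x2→x4→Out: bottleneck 2, flow now 6.
No augmenting path remains; maximum flow = 6.
In the residual graph, reachable from Res: {Res}.
Min-cut edges: Res→x1 (2), Res→x2 (4); capacity 2 + 4 = 6.
Cut capacity 7 exceeds the max flow 6, so it is not minimum.

No — its capacity is 7, but the minimum cut has capacity 6.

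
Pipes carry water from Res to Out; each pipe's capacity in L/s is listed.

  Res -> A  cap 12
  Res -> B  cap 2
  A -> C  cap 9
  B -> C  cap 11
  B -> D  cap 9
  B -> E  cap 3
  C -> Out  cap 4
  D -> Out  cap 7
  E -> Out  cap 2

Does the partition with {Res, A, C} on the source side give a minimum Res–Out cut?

Given cut capacity: 2 + 4 = 6.
Augment Res→A→C→Out: bottleneck 4, flow now 4.
Augment Res→B→D→Out: bottleneck 2, flow now 6.
No augmenting path remains; maximum flow = 6.
Cut capacity 6 equals the max flow, so it is a minimum cut.

Yes — it is a minimum cut (capacity 6).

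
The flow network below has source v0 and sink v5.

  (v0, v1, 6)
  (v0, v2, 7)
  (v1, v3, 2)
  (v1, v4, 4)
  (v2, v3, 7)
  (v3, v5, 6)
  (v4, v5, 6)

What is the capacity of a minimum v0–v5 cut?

Augment v0→v1→v3→v5: bottleneck 2, flow now 2.
Augment v0→v1→v4→v5: bottleneck 4, flow now 6.
Augment v0→v2→v3→v5: bottleneck 4, flow now 10.
No augmenting path remains; maximum flow = 10.
By max-flow min-cut, the minimum cut capacity equals the max flow.
In the residual graph, reachable from v0: {v0, v1, v2, v3}.
Min-cut edges: v1→v4 (4), v3→v5 (6); capacity 4 + 6 = 10.

10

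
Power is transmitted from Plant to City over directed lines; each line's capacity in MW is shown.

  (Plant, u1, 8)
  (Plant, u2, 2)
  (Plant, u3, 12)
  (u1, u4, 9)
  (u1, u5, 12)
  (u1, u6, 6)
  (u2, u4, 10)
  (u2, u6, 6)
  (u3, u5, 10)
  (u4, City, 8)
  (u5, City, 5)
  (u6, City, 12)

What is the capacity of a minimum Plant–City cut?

15

Augment Plant→u1→u4→City: bottleneck 8, flow now 8.
Augment Plant→u2→u6→City: bottleneck 2, flow now 10.
Augment Plant→u3→u5→City: bottleneck 5, flow now 15.
No augmenting path remains; maximum flow = 15.
By max-flow min-cut, the minimum cut capacity equals the max flow.
In the residual graph, reachable from Plant: {Plant, u3, u5}.
Min-cut edges: Plant→u1 (8), Plant→u2 (2), u5→City (5); capacity 8 + 2 + 5 = 15.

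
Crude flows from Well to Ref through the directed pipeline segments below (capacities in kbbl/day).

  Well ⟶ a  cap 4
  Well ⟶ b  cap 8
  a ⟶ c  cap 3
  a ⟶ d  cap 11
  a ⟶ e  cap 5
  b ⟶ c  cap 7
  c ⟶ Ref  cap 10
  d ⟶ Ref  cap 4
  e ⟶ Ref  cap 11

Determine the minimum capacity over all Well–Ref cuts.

Augment Well→a→c→Ref: bottleneck 3, flow now 3.
Augment Well→a→d→Ref: bottleneck 1, flow now 4.
Augment Well→b→c→Ref: bottleneck 7, flow now 11.
No augmenting path remains; maximum flow = 11.
By max-flow min-cut, the minimum cut capacity equals the max flow.
In the residual graph, reachable from Well: {Well, b}.
Min-cut edges: Well→a (4), b→c (7); capacity 4 + 7 = 11.

11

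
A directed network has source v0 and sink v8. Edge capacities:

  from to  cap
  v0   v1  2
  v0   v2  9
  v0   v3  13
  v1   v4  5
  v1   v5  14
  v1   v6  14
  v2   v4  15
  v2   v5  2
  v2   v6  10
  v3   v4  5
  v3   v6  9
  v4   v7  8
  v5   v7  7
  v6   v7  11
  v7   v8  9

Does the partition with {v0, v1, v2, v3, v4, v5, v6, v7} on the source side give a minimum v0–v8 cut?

Yes — it is a minimum cut (capacity 9).

Given cut capacity: 9 = 9.
Augment v0→v1→v4→v7→v8: bottleneck 2, flow now 2.
Augment v0→v2→v4→v7→v8: bottleneck 6, flow now 8.
Augment v0→v2→v5→v7→v8: bottleneck 1, flow now 9.
No augmenting path remains; maximum flow = 9.
Cut capacity 9 equals the max flow, so it is a minimum cut.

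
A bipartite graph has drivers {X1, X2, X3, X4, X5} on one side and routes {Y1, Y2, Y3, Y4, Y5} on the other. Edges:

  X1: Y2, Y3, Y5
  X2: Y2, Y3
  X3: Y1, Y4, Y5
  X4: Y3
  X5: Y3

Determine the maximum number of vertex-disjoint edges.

Unit-capacity flow: source→left, listed edges, right→sink; max matching = max flow.
Augmenting path X1→Y2 (+1); matched 1.
Augmenting path X2→Y3 (+1); matched 2.
Augmenting path X3→Y1 (+1); matched 3.
Augmenting path X4→Y3→X2→Y2→X1→Y5 (+1); matched 4.
No augmenting path remains; maximum matching = 4.
König certificate: {X1, X2, X3, Y3} is a vertex cover of size 4 (every listed pair touches it), so no matching can be larger.

4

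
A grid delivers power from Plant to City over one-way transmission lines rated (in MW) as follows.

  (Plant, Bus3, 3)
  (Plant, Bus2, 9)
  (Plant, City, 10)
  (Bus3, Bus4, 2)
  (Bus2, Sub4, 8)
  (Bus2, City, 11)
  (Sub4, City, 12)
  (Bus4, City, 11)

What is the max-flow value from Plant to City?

21

Augment Plant→City: bottleneck 10, flow now 10.
Augment Plant→Bus2→City: bottleneck 9, flow now 19.
Augment Plant→Bus3→Bus4→City: bottleneck 2, flow now 21.
No augmenting path remains; maximum flow = 21.
In the residual graph, reachable from Plant: {Plant, Bus3}.
Min-cut edges: Plant→Bus2 (9), Plant→City (10), Bus3→Bus4 (2); capacity 9 + 10 + 2 = 21.
This cut is saturated, so no flow can exceed 21.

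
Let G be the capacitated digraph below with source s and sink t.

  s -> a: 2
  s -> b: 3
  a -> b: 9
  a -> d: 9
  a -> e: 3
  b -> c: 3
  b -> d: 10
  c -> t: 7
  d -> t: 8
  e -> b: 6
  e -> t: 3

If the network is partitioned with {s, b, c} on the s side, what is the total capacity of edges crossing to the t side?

19

Edges leaving {s, b, c}: s→a (2), b→d (10), c→t (7).
Cut capacity = 2 + 10 + 7 = 19.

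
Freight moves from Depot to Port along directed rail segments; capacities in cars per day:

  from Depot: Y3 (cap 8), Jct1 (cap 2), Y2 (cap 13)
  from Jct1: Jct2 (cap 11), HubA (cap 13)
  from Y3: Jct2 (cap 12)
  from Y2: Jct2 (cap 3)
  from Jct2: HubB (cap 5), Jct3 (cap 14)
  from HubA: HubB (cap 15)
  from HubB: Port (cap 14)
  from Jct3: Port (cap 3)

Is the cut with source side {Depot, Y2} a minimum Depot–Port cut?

Given cut capacity: 2 + 8 + 3 = 13.
Augment Depot→Jct1→Jct2→HubB→Port: bottleneck 2, flow now 2.
Augment Depot→Y3→Jct2→HubB→Port: bottleneck 3, flow now 5.
Augment Depot→Y3→Jct2→Jct3→Port: bottleneck 3, flow now 8.
Augment Depot→Y3→Jct2→Jct1→HubA→HubB→Port: bottleneck 2, flow now 10. (uses reverse residual edge)
No augmenting path remains; maximum flow = 10.
In the residual graph, reachable from Depot: {Depot, Y3, Y2, Jct2, Jct3}.
Min-cut edges: Depot→Jct1 (2), Jct2→HubB (5), Jct3→Port (3); capacity 2 + 5 + 3 = 10.
Cut capacity 13 exceeds the max flow 10, so it is not minimum.

No — its capacity is 13, but the minimum cut has capacity 10.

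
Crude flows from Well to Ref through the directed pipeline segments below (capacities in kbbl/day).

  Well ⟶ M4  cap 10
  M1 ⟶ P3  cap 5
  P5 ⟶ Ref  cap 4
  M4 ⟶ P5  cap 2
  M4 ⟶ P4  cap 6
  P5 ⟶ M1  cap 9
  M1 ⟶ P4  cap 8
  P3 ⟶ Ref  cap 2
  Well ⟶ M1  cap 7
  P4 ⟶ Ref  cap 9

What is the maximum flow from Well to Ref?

Augment Well→M4→P4→Ref: bottleneck 6, flow now 6.
Augment Well→M4→P5→Ref: bottleneck 2, flow now 8.
Augment Well→M1→P4→Ref: bottleneck 3, flow now 11.
Augment Well→M1→P3→Ref: bottleneck 2, flow now 13.
No augmenting path remains; maximum flow = 13.
In the residual graph, reachable from Well: {Well, M4, M1, P4, P3}.
Min-cut edges: M4→P5 (2), P4→Ref (9), P3→Ref (2); capacity 2 + 9 + 2 = 13.
This cut is saturated, so no flow can exceed 13.

13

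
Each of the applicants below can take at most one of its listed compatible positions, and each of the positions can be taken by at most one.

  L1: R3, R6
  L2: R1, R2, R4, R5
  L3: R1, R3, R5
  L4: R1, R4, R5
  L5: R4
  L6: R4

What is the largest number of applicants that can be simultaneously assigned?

Unit-capacity flow: source→left, listed edges, right→sink; max matching = max flow.
Augmenting path L1→R3 (+1); matched 1.
Augmenting path L2→R1 (+1); matched 2.
Augmenting path L3→R5 (+1); matched 3.
Augmenting path L4→R4 (+1); matched 4.
Augmenting path L5→R4→L4→R1→L2→R2 (+1); matched 5.
No augmenting path remains; maximum matching = 5.
König certificate: {L1, L2, L3, L4, R4} is a vertex cover of size 5 (every listed pair touches it), so no matching can be larger.

5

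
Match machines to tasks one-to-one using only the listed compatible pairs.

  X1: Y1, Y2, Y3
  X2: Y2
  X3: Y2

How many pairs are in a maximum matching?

2

Unit-capacity flow: source→left, listed edges, right→sink; max matching = max flow.
Augmenting path X1→Y1 (+1); matched 1.
Augmenting path X2→Y2 (+1); matched 2.
No augmenting path remains; maximum matching = 2.
König certificate: {X1, Y2} is a vertex cover of size 2 (every listed pair touches it), so no matching can be larger.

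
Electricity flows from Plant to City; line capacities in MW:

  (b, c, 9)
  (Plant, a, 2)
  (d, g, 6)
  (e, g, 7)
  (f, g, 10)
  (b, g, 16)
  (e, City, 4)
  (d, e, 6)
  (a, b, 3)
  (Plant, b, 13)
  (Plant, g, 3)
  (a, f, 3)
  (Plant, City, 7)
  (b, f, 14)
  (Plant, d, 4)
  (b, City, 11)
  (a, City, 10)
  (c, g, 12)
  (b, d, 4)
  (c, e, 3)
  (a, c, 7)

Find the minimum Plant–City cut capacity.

24

Augment Plant→City: bottleneck 7, flow now 7.
Augment Plant→a→City: bottleneck 2, flow now 9.
Augment Plant→b→City: bottleneck 11, flow now 20.
Augment Plant→d→e→City: bottleneck 4, flow now 24.
No augmenting path remains; maximum flow = 24.
By max-flow min-cut, the minimum cut capacity equals the max flow.
In the residual graph, reachable from Plant: {Plant, b, c, d, e, f, g}.
Min-cut edges: Plant→a (2), Plant→City (7), b→City (11), e→City (4); capacity 2 + 7 + 11 + 4 = 24.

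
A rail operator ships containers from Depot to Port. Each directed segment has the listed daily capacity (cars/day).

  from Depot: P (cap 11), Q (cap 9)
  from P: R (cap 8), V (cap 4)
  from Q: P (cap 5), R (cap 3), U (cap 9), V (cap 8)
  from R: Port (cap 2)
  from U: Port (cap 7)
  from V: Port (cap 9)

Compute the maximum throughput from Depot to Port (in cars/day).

Augment Depot→P→R→Port: bottleneck 2, flow now 2.
Augment Depot→P→V→Port: bottleneck 4, flow now 6.
Augment Depot→Q→U→Port: bottleneck 7, flow now 13.
Augment Depot→Q→V→Port: bottleneck 2, flow now 15.
No augmenting path remains; maximum flow = 15.
In the residual graph, reachable from Depot: {Depot, P, R}.
Min-cut edges: Depot→Q (9), P→V (4), R→Port (2); capacity 9 + 4 + 2 = 15.
This cut is saturated, so no flow can exceed 15.

15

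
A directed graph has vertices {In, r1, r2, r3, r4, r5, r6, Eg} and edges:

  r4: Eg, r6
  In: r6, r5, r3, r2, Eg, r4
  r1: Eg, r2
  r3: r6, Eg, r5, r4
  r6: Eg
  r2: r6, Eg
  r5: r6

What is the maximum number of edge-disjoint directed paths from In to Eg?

Assign every edge capacity 1; by Menger, the answer equals the max flow.
Path In→Eg (+1); total 1.
Path In→r2→Eg (+1); total 2.
Path In→r3→Eg (+1); total 3.
Path In→r4→Eg (+1); total 4.
Path In→r6→Eg (+1); total 5.
No residual In→Eg path; max flow = 5.
Certifying cut of size 5: {In→Eg, In→r2, In→r3, In→r4, r6→Eg}.

5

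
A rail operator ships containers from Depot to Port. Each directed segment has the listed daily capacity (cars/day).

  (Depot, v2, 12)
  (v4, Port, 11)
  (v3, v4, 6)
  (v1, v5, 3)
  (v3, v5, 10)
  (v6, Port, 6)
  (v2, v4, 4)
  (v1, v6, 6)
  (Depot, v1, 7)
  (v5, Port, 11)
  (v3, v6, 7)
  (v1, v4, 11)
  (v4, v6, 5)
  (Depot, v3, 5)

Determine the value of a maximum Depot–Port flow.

Augment Depot→v1→v4→Port: bottleneck 7, flow now 7.
Augment Depot→v2→v4→Port: bottleneck 4, flow now 11.
Augment Depot→v3→v5→Port: bottleneck 5, flow now 16.
No augmenting path remains; maximum flow = 16.
In the residual graph, reachable from Depot: {Depot, v2}.
Min-cut edges: Depot→v1 (7), Depot→v3 (5), v2→v4 (4); capacity 7 + 5 + 4 = 16.
This cut is saturated, so no flow can exceed 16.

16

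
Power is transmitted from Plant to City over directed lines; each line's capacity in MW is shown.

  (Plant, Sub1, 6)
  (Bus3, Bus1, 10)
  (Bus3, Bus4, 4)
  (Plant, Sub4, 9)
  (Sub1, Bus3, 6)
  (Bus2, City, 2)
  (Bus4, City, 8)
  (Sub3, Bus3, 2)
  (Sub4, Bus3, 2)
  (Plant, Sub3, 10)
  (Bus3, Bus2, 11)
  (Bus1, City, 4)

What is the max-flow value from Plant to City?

10

Augment Plant→Sub1→Bus3→Bus2→City: bottleneck 2, flow now 2.
Augment Plant→Sub1→Bus3→Bus4→City: bottleneck 4, flow now 6.
Augment Plant→Sub3→Bus3→Bus1→City: bottleneck 2, flow now 8.
Augment Plant→Sub4→Bus3→Bus1→City: bottleneck 2, flow now 10.
No augmenting path remains; maximum flow = 10.
In the residual graph, reachable from Plant: {Plant, Sub3, Sub4}.
Min-cut edges: Plant→Sub1 (6), Sub3→Bus3 (2), Sub4→Bus3 (2); capacity 6 + 2 + 2 = 10.
This cut is saturated, so no flow can exceed 10.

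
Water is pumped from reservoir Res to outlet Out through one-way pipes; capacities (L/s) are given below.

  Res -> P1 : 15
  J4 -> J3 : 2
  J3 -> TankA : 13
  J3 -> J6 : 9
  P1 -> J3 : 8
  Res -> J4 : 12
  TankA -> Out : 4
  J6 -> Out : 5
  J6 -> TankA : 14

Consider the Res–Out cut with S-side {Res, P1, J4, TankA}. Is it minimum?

No — its capacity is 14, but the minimum cut has capacity 9.

Given cut capacity: 8 + 2 + 4 = 14.
Augment Res→P1→J3→J6→Out: bottleneck 5, flow now 5.
Augment Res→P1→J3→TankA→Out: bottleneck 3, flow now 8.
Augment Res→J4→J3→TankA→Out: bottleneck 1, flow now 9.
No augmenting path remains; maximum flow = 9.
In the residual graph, reachable from Res: {Res, P1, J4, J3, J6, TankA}.
Min-cut edges: J6→Out (5), TankA→Out (4); capacity 5 + 4 = 9.
Cut capacity 14 exceeds the max flow 9, so it is not minimum.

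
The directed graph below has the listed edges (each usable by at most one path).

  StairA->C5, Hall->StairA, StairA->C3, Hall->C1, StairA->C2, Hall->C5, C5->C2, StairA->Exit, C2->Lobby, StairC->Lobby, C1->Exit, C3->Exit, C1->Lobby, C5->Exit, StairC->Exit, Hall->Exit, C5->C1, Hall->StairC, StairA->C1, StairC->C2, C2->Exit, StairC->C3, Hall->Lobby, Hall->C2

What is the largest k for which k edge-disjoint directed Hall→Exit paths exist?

6

Assign every edge capacity 1; by Menger, the answer equals the max flow.
Path Hall→Exit (+1); total 1.
Path Hall→StairC→Exit (+1); total 2.
Path Hall→StairA→Exit (+1); total 3.
Path Hall→C5→Exit (+1); total 4.
Path Hall→C2→Exit (+1); total 5.
Path Hall→C1→Exit (+1); total 6.
No residual Hall→Exit path; max flow = 6.
Certifying cut of size 6: {Hall→C1, Hall→C2, Hall→C5, Hall→Exit, Hall→StairA, Hall→StairC}.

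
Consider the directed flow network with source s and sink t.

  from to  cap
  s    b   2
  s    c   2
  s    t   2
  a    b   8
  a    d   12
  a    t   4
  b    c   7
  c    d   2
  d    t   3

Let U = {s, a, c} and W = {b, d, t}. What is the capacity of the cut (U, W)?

Edges leaving {s, a, c}: s→b (2), s→t (2), a→b (8), a→d (12), a→t (4), c→d (2).
Cut capacity = 2 + 2 + 8 + 12 + 4 + 2 = 30.

30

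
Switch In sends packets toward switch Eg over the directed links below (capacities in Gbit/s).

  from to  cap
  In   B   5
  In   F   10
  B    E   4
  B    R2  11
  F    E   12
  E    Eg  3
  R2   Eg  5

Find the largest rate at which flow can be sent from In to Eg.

8

Augment In→B→E→Eg: bottleneck 3, flow now 3.
Augment In→B→R2→Eg: bottleneck 2, flow now 5.
Augment In→F→E→B→R2→Eg: bottleneck 3, flow now 8. (uses reverse residual edge)
No augmenting path remains; maximum flow = 8.
In the residual graph, reachable from In: {In, F, E}.
Min-cut edges: In→B (5), E→Eg (3); capacity 5 + 3 = 8.
This cut is saturated, so no flow can exceed 8.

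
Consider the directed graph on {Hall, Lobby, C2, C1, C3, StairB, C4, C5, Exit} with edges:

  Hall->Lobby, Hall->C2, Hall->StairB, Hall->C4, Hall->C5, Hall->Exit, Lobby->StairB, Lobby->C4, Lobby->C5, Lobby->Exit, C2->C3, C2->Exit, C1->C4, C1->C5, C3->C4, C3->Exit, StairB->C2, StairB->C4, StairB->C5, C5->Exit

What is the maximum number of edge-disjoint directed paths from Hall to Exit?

Assign every edge capacity 1; by Menger, the answer equals the max flow.
Path Hall→Exit (+1); total 1.
Path Hall→Lobby→Exit (+1); total 2.
Path Hall→C2→Exit (+1); total 3.
Path Hall→C5→Exit (+1); total 4.
Path Hall→StairB→C2→C3→Exit (+1); total 5.
No residual Hall→Exit path; max flow = 5.
Certifying cut of size 5: {Hall→C2, Hall→C5, Hall→Exit, Hall→Lobby, Hall→StairB}.

5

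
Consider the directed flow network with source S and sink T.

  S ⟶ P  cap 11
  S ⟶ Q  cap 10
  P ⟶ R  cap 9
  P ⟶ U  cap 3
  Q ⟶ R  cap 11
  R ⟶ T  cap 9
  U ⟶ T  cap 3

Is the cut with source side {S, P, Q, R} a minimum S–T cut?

Yes — it is a minimum cut (capacity 12).

Given cut capacity: 3 + 9 = 12.
Augment S→P→R→T: bottleneck 9, flow now 9.
Augment S→P→U→T: bottleneck 2, flow now 11.
Augment S→Q→R→P→U→T: bottleneck 1, flow now 12. (uses reverse residual edge)
No augmenting path remains; maximum flow = 12.
Cut capacity 12 equals the max flow, so it is a minimum cut.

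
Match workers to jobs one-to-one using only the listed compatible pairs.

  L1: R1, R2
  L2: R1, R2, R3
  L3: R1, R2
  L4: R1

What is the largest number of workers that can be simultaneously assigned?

Unit-capacity flow: source→left, listed edges, right→sink; max matching = max flow.
Augmenting path L1→R1 (+1); matched 1.
Augmenting path L2→R2 (+1); matched 2.
Augmenting path L3→R2→L2→R3 (+1); matched 3.
No augmenting path remains; maximum matching = 3.
König certificate: {L2, R1, R2} is a vertex cover of size 3 (every listed pair touches it), so no matching can be larger.

3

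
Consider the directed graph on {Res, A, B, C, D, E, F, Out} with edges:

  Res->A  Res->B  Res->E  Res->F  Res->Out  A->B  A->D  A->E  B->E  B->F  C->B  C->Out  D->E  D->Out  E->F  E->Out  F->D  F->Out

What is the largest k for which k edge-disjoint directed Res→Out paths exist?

4

Assign every edge capacity 1; by Menger, the answer equals the max flow.
Path Res→Out (+1); total 1.
Path Res→E→Out (+1); total 2.
Path Res→F→Out (+1); total 3.
Path Res→A→D→Out (+1); total 4.
No residual Res→Out path; max flow = 4.
Certifying cut of size 4: {D→Out, E→Out, F→Out, Res→Out}.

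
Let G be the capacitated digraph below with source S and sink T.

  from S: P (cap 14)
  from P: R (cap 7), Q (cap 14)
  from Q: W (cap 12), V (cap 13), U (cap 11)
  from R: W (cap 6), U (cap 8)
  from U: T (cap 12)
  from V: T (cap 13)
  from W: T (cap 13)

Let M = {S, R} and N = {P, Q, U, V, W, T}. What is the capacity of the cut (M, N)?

28

Edges leaving {S, R}: S→P (14), R→U (8), R→W (6).
Cut capacity = 14 + 8 + 6 = 28.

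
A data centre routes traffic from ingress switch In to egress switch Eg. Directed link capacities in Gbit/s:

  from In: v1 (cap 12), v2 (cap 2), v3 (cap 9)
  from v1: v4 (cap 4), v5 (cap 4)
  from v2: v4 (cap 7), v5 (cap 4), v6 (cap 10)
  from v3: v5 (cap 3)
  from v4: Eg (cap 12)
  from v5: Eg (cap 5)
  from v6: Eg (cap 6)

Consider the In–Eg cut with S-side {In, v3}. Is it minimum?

No — its capacity is 17, but the minimum cut has capacity 11.

Given cut capacity: 12 + 2 + 3 = 17.
Augment In→v1→v4→Eg: bottleneck 4, flow now 4.
Augment In→v1→v5→Eg: bottleneck 4, flow now 8.
Augment In→v2→v4→Eg: bottleneck 2, flow now 10.
Augment In→v3→v5→Eg: bottleneck 1, flow now 11.
No augmenting path remains; maximum flow = 11.
In the residual graph, reachable from In: {In, v1, v3, v5}.
Min-cut edges: In→v2 (2), v1→v4 (4), v5→Eg (5); capacity 2 + 4 + 5 = 11.
Cut capacity 17 exceeds the max flow 11, so it is not minimum.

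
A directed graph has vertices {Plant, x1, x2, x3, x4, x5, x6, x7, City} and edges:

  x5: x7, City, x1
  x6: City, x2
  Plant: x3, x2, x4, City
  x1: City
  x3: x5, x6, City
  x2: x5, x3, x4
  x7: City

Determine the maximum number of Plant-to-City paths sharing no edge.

Assign every edge capacity 1; by Menger, the answer equals the max flow.
Path Plant→City (+1); total 1.
Path Plant→x3→City (+1); total 2.
Path Plant→x2→x5→City (+1); total 3.
No residual Plant→City path; max flow = 3.
Certifying cut of size 3: {Plant→City, Plant→x2, Plant→x3}.

3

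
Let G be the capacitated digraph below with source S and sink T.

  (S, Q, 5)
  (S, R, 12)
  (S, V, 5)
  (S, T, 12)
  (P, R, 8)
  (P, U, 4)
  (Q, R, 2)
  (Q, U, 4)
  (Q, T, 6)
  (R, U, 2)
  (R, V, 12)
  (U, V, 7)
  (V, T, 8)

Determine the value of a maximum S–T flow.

Augment S→T: bottleneck 12, flow now 12.
Augment S→Q→T: bottleneck 5, flow now 17.
Augment S→V→T: bottleneck 5, flow now 22.
Augment S→R→V→T: bottleneck 3, flow now 25.
No augmenting path remains; maximum flow = 25.
In the residual graph, reachable from S: {S, R, U, V}.
Min-cut edges: S→Q (5), S→T (12), V→T (8); capacity 5 + 12 + 8 = 25.
This cut is saturated, so no flow can exceed 25.

25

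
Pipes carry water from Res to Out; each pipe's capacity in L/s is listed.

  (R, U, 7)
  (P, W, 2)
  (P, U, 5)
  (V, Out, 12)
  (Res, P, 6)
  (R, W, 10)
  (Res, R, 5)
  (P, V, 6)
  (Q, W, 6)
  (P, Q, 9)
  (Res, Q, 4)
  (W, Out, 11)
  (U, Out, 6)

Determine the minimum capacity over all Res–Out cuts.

15

Augment Res→P→U→Out: bottleneck 5, flow now 5.
Augment Res→P→V→Out: bottleneck 1, flow now 6.
Augment Res→Q→W→Out: bottleneck 4, flow now 10.
Augment Res→R→U→Out: bottleneck 1, flow now 11.
Augment Res→R→W→Out: bottleneck 4, flow now 15.
No augmenting path remains; maximum flow = 15.
By max-flow min-cut, the minimum cut capacity equals the max flow.
In the residual graph, reachable from Res: {Res}.
Min-cut edges: Res→P (6), Res→Q (4), Res→R (5); capacity 6 + 4 + 5 = 15.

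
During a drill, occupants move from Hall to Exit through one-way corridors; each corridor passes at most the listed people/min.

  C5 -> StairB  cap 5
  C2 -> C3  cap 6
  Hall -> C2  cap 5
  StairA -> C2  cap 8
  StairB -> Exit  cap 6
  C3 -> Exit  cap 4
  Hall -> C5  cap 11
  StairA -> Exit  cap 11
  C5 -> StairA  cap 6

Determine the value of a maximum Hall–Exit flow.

Augment Hall→C2→C3→Exit: bottleneck 4, flow now 4.
Augment Hall→C5→StairB→Exit: bottleneck 5, flow now 9.
Augment Hall→C5→StairA→Exit: bottleneck 6, flow now 15.
No augmenting path remains; maximum flow = 15.
In the residual graph, reachable from Hall: {Hall, C2, C3}.
Min-cut edges: Hall→C5 (11), C3→Exit (4); capacity 11 + 4 = 15.
This cut is saturated, so no flow can exceed 15.

15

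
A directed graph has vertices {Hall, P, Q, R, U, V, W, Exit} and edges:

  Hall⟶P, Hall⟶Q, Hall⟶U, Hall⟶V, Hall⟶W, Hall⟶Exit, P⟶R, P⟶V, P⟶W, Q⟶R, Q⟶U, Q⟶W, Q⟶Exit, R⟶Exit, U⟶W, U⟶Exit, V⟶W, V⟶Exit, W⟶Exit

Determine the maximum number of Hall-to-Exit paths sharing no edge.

Assign every edge capacity 1; by Menger, the answer equals the max flow.
Path Hall→Exit (+1); total 1.
Path Hall→Q→Exit (+1); total 2.
Path Hall→U→Exit (+1); total 3.
Path Hall→V→Exit (+1); total 4.
Path Hall→W→Exit (+1); total 5.
Path Hall→P→R→Exit (+1); total 6.
No residual Hall→Exit path; max flow = 6.
Certifying cut of size 6: {Hall→Exit, Hall→P, Hall→Q, Hall→U, Hall→V, Hall→W}.

6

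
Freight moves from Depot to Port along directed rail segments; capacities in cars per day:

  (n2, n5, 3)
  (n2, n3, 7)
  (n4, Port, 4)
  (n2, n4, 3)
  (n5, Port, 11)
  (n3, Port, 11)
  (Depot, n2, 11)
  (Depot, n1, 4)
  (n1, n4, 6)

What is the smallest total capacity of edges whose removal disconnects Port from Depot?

Augment Depot→n1→n4→Port: bottleneck 4, flow now 4.
Augment Depot→n2→n3→Port: bottleneck 7, flow now 11.
Augment Depot→n2→n5→Port: bottleneck 3, flow now 14.
No augmenting path remains; maximum flow = 14.
By max-flow min-cut, the minimum cut capacity equals the max flow.
In the residual graph, reachable from Depot: {Depot, n1, n2, n4}.
Min-cut edges: n2→n3 (7), n2→n5 (3), n4→Port (4); capacity 7 + 3 + 4 = 14.

14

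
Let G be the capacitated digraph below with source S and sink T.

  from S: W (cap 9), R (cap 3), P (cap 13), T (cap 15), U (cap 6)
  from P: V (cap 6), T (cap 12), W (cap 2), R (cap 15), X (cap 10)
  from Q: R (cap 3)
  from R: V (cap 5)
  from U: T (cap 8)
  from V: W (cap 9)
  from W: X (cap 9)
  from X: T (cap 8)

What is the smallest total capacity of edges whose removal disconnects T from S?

Augment S→T: bottleneck 15, flow now 15.
Augment S→P→T: bottleneck 12, flow now 27.
Augment S→U→T: bottleneck 6, flow now 33.
Augment S→P→X→T: bottleneck 1, flow now 34.
Augment S→W→X→T: bottleneck 7, flow now 41.
No augmenting path remains; maximum flow = 41.
By max-flow min-cut, the minimum cut capacity equals the max flow.
In the residual graph, reachable from S: {S, P, R, V, W, X}.
Min-cut edges: S→U (6), S→T (15), P→T (12), X→T (8); capacity 6 + 15 + 12 + 8 = 41.

41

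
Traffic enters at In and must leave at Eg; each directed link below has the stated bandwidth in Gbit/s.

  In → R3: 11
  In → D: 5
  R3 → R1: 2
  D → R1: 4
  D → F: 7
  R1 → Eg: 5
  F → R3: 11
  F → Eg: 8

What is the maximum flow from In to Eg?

Augment In→R3→R1→Eg: bottleneck 2, flow now 2.
Augment In→D→R1→Eg: bottleneck 3, flow now 5.
Augment In→D→F→Eg: bottleneck 2, flow now 7.
No augmenting path remains; maximum flow = 7.
In the residual graph, reachable from In: {In, R3}.
Min-cut edges: In→D (5), R3→R1 (2); capacity 5 + 2 = 7.
This cut is saturated, so no flow can exceed 7.

7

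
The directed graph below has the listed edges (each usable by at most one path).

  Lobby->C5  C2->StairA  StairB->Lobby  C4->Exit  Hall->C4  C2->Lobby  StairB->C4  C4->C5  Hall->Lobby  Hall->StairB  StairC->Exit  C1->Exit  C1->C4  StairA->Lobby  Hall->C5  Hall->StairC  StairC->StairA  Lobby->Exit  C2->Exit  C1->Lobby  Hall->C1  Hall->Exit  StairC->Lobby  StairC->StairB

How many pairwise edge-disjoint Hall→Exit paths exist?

5

Assign every edge capacity 1; by Menger, the answer equals the max flow.
Path Hall→Exit (+1); total 1.
Path Hall→C1→Exit (+1); total 2.
Path Hall→StairC→Exit (+1); total 3.
Path Hall→C4→Exit (+1); total 4.
Path Hall→Lobby→Exit (+1); total 5.
No residual Hall→Exit path; max flow = 5.
Certifying cut of size 5: {C4→Exit, Hall→C1, Hall→Exit, Hall→StairC, Lobby→Exit}.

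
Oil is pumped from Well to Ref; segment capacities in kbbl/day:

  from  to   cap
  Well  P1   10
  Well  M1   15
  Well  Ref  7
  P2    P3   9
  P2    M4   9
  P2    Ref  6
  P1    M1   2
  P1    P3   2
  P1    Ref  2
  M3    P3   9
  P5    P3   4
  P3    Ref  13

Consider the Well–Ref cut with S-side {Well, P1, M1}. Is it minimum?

Yes — it is a minimum cut (capacity 11).

Given cut capacity: 7 + 2 + 2 = 11.
Augment Well→Ref: bottleneck 7, flow now 7.
Augment Well→P1→Ref: bottleneck 2, flow now 9.
Augment Well→P1→P3→Ref: bottleneck 2, flow now 11.
No augmenting path remains; maximum flow = 11.
Cut capacity 11 equals the max flow, so it is a minimum cut.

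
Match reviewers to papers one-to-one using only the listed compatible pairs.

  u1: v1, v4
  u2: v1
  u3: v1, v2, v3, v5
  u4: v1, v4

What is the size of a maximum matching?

Unit-capacity flow: source→left, listed edges, right→sink; max matching = max flow.
Augmenting path u1→v1 (+1); matched 1.
Augmenting path u3→v2 (+1); matched 2.
Augmenting path u4→v4 (+1); matched 3.
No augmenting path remains; maximum matching = 3.
König certificate: {u3, v1, v4} is a vertex cover of size 3 (every listed pair touches it), so no matching can be larger.

3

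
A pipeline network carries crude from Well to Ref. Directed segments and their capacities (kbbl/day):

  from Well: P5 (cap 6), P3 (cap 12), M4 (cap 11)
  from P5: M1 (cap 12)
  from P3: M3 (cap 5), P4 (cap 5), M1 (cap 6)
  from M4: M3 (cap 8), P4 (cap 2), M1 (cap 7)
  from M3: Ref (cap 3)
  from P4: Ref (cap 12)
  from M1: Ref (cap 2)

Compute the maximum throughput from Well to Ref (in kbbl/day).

12

Augment Well→P5→M1→Ref: bottleneck 2, flow now 2.
Augment Well→P3→M3→Ref: bottleneck 3, flow now 5.
Augment Well→P3→P4→Ref: bottleneck 5, flow now 10.
Augment Well→M4→P4→Ref: bottleneck 2, flow now 12.
No augmenting path remains; maximum flow = 12.
In the residual graph, reachable from Well: {Well, P5, P3, M4, M3, M1}.
Min-cut edges: P3→P4 (5), M4→P4 (2), M3→Ref (3), M1→Ref (2); capacity 5 + 2 + 3 + 2 = 12.
This cut is saturated, so no flow can exceed 12.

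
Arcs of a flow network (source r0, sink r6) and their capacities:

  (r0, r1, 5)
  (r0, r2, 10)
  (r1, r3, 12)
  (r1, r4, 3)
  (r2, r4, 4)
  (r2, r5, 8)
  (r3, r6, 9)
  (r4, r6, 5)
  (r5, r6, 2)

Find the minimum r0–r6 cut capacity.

Augment r0→r1→r3→r6: bottleneck 5, flow now 5.
Augment r0→r2→r4→r6: bottleneck 4, flow now 9.
Augment r0→r2→r5→r6: bottleneck 2, flow now 11.
No augmenting path remains; maximum flow = 11.
By max-flow min-cut, the minimum cut capacity equals the max flow.
In the residual graph, reachable from r0: {r0, r2, r5}.
Min-cut edges: r0→r1 (5), r2→r4 (4), r5→r6 (2); capacity 5 + 4 + 2 = 11.

11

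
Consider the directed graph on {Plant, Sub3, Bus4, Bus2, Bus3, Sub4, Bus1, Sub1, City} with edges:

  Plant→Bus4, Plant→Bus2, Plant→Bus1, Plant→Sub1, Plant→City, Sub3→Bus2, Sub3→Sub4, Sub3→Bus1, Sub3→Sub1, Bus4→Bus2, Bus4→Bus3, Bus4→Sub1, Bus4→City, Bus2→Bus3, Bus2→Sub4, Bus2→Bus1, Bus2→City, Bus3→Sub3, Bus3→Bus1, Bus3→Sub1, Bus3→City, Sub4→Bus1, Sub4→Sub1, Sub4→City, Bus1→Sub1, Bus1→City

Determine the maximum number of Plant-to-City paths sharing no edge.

4

Assign every edge capacity 1; by Menger, the answer equals the max flow.
Path Plant→City (+1); total 1.
Path Plant→Bus4→City (+1); total 2.
Path Plant→Bus2→City (+1); total 3.
Path Plant→Bus1→City (+1); total 4.
No residual Plant→City path; max flow = 4.
Certifying cut of size 4: {Plant→Bus1, Plant→Bus2, Plant→Bus4, Plant→City}.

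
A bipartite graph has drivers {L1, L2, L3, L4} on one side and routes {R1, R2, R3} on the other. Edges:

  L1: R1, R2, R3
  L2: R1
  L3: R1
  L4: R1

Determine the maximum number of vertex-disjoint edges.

Unit-capacity flow: source→left, listed edges, right→sink; max matching = max flow.
Augmenting path L1→R1 (+1); matched 1.
Augmenting path L2→R1→L1→R2 (+1); matched 2.
No augmenting path remains; maximum matching = 2.
König certificate: {L1, R1} is a vertex cover of size 2 (every listed pair touches it), so no matching can be larger.

2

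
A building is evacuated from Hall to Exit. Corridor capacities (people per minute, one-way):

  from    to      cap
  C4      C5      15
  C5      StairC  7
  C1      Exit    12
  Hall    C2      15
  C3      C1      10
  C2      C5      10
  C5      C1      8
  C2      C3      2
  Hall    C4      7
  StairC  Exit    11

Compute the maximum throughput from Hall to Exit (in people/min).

Augment Hall→C2→C5→StairC→Exit: bottleneck 7, flow now 7.
Augment Hall→C2→C5→C1→Exit: bottleneck 3, flow now 10.
Augment Hall→C2→C3→C1→Exit: bottleneck 2, flow now 12.
Augment Hall→C4→C5→C1→Exit: bottleneck 5, flow now 17.
No augmenting path remains; maximum flow = 17.
In the residual graph, reachable from Hall: {Hall, C2, C4, C5}.
Min-cut edges: C2→C3 (2), C5→StairC (7), C5→C1 (8); capacity 2 + 7 + 8 = 17.
This cut is saturated, so no flow can exceed 17.

17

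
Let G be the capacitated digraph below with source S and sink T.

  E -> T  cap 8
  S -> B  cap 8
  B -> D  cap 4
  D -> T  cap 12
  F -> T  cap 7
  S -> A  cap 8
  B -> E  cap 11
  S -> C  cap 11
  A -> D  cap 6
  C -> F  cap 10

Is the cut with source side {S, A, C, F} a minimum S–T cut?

Given cut capacity: 8 + 6 + 7 = 21.
Augment S→A→D→T: bottleneck 6, flow now 6.
Augment S→B→D→T: bottleneck 4, flow now 10.
Augment S→B→E→T: bottleneck 4, flow now 14.
Augment S→C→F→T: bottleneck 7, flow now 21.
No augmenting path remains; maximum flow = 21.
Cut capacity 21 equals the max flow, so it is a minimum cut.

Yes — it is a minimum cut (capacity 21).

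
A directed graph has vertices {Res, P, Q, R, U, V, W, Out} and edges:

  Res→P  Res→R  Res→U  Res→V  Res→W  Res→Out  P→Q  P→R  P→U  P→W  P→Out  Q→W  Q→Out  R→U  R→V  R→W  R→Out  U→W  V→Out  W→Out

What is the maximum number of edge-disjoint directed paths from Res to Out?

Assign every edge capacity 1; by Menger, the answer equals the max flow.
Path Res→Out (+1); total 1.
Path Res→P→Out (+1); total 2.
Path Res→R→Out (+1); total 3.
Path Res→V→Out (+1); total 4.
Path Res→W→Out (+1); total 5.
No residual Res→Out path; max flow = 5.
Certifying cut of size 5: {Res→Out, Res→P, Res→R, Res→V, W→Out}.

5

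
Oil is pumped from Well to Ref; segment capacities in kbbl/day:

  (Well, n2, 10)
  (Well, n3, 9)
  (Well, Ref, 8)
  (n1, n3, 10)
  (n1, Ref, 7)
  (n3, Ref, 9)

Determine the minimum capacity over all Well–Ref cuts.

17

Augment Well→Ref: bottleneck 8, flow now 8.
Augment Well→n3→Ref: bottleneck 9, flow now 17.
No augmenting path remains; maximum flow = 17.
By max-flow min-cut, the minimum cut capacity equals the max flow.
In the residual graph, reachable from Well: {Well, n2}.
Min-cut edges: Well→n3 (9), Well→Ref (8); capacity 9 + 8 = 17.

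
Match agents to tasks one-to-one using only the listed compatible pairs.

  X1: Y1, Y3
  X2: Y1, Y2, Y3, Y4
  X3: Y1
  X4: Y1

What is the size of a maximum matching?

3

Unit-capacity flow: source→left, listed edges, right→sink; max matching = max flow.
Augmenting path X1→Y1 (+1); matched 1.
Augmenting path X2→Y2 (+1); matched 2.
Augmenting path X3→Y1→X1→Y3 (+1); matched 3.
No augmenting path remains; maximum matching = 3.
König certificate: {X1, X2, Y1} is a vertex cover of size 3 (every listed pair touches it), so no matching can be larger.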